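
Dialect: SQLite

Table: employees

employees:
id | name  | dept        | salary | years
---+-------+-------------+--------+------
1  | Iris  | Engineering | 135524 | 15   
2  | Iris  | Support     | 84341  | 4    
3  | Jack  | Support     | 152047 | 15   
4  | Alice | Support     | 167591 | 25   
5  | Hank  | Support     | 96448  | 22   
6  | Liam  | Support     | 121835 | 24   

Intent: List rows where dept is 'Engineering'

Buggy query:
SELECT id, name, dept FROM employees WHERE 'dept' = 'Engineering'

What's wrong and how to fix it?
Bug: Single quotes denote string literals in SQL; the column name is being compared as a constant string

Fix: Remove the quotes around the column name (or use double quotes for an identifier)

Corrected query:
SELECT id, name, dept FROM employees WHERE dept = 'Engineering'

Result:
id | name | dept       
---+------+------------
1  | Iris | Engineering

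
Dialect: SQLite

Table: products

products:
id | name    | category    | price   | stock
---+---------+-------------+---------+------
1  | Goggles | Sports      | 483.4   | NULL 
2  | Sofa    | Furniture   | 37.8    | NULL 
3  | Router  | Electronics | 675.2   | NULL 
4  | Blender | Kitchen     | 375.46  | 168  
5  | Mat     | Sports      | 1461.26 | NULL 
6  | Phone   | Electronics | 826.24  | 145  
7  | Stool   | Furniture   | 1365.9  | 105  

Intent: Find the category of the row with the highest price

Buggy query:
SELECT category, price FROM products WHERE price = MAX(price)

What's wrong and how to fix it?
Bug: WHERE is evaluated per row; an aggregate over the whole table isn't defined there

Fix: Wrap MAX in a scalar subquery so WHERE compares against a single value

Corrected query:
SELECT category, price FROM products WHERE price = (SELECT MAX(price) FROM products)

Result:
category | price  
---------+--------
Sports   | 1461.26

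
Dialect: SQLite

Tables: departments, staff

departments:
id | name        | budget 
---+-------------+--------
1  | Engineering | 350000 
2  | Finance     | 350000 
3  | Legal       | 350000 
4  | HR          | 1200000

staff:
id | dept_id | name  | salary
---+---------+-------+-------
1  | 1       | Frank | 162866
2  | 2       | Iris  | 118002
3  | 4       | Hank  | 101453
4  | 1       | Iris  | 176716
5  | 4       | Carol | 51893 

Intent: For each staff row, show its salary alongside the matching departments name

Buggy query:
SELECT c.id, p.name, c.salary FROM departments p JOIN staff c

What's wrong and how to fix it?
Bug: JOIN with no ON clause produces a cartesian product; every staff row pairs with every departments row

Fix: Specify the join condition linking the foreign key to the parent id

Corrected query:
SELECT c.id, p.name, c.salary FROM departments p JOIN staff c ON c.dept_id = p.id

Result:
id | name        | salary
---+-------------+-------
1  | Engineering | 162866
2  | Finance     | 118002
3  | HR          | 101453
4  | Engineering | 176716
5  | HR          | 51893 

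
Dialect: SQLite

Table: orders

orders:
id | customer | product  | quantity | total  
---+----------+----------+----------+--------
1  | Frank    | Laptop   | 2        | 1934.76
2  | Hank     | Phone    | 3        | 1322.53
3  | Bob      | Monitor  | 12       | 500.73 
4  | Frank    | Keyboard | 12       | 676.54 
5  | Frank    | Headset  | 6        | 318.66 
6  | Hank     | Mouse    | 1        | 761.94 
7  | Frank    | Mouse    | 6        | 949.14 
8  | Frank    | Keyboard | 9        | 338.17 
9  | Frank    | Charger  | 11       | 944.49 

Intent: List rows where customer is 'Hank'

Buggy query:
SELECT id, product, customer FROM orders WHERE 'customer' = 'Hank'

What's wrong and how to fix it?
Bug: 'customer' in single quotes is a string literal, not the column; the comparison is literal-vs-literal and never true

Fix: Remove the quotes around the column name (or use double quotes for an identifier)

Corrected query:
SELECT id, product, customer FROM orders WHERE customer = 'Hank'

Result:
id | product | customer
---+---------+---------
2  | Phone   | Hank    
6  | Mouse   | Hank    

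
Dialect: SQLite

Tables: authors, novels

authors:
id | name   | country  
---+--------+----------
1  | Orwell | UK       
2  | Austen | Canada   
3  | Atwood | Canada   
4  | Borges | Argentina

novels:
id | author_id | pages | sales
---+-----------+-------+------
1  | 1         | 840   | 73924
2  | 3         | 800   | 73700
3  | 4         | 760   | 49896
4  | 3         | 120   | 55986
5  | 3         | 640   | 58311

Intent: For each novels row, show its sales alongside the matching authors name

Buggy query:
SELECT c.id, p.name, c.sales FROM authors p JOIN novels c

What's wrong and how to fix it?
Bug: Missing join condition: each novels row is matched to all authors rows instead of just its own

Fix: Add ON c.author_id = p.id to the JOIN

Corrected query:
SELECT c.id, p.name, c.sales FROM authors p JOIN novels c ON c.author_id = p.id

Result:
id | name   | sales
---+--------+------
1  | Orwell | 73924
2  | Atwood | 73700
3  | Borges | 49896
4  | Atwood | 55986
5  | Atwood | 58311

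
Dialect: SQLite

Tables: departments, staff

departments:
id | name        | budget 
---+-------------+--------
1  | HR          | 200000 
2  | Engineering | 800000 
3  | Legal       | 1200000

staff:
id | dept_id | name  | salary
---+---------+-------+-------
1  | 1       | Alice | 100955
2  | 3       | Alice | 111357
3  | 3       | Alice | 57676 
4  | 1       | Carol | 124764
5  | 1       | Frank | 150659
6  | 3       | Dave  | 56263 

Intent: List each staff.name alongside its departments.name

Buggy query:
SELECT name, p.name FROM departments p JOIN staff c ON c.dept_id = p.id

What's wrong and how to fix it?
Bug: 'name' exists in both joined tables, so the database can't tell which one is meant

Fix: Qualify the column with its table alias (c.name)

Corrected query:
SELECT c.name, p.name FROM departments p JOIN staff c ON c.dept_id = p.id

Result:
name  | name 
------+------
Alice | HR   
Alice | Legal
Alice | Legal
Carol | HR   
Frank | HR   
Dave  | Legal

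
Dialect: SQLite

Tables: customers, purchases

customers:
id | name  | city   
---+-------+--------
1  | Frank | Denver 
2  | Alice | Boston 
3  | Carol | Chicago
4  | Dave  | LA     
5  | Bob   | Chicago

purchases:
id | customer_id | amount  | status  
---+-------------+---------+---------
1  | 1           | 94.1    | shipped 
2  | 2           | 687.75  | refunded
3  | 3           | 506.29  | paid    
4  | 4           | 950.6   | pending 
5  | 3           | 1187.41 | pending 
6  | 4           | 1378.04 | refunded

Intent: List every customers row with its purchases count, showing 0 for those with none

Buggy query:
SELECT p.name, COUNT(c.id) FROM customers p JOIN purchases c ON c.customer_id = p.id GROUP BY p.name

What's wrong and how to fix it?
Bug: INNER JOIN drops customers rows that have no matching purchases rows

Fix: Switch to LEFT JOIN to retain unmatched parent rows

Corrected query:
SELECT p.name, COUNT(c.id) FROM customers p LEFT JOIN purchases c ON c.customer_id = p.id GROUP BY p.name

Result:
name  | COUNT(c.id)
------+------------
Alice | 1          
Bob   | 0          
Carol | 2          
Dave  | 2          
Frank | 1          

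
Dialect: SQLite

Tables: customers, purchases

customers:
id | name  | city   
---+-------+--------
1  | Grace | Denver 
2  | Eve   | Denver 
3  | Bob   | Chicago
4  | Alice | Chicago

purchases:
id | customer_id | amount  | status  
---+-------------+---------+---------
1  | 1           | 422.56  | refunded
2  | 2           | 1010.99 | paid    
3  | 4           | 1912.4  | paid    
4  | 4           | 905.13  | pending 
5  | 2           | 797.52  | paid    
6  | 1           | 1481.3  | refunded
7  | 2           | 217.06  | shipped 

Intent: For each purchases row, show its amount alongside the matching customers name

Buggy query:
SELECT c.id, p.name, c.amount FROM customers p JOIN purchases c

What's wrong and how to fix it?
Bug: Missing join condition: each purchases row is matched to all customers rows instead of just its own

Fix: Specify the join condition linking the foreign key to the parent id

Corrected query:
SELECT c.id, p.name, c.amount FROM customers p JOIN purchases c ON c.customer_id = p.id

Result:
id | name  | amount 
---+-------+--------
1  | Grace | 422.56 
2  | Eve   | 1010.99
3  | Alice | 1912.4 
4  | Alice | 905.13 
5  | Eve   | 797.52 
6  | Grace | 1481.3 
7  | Eve   | 217.06 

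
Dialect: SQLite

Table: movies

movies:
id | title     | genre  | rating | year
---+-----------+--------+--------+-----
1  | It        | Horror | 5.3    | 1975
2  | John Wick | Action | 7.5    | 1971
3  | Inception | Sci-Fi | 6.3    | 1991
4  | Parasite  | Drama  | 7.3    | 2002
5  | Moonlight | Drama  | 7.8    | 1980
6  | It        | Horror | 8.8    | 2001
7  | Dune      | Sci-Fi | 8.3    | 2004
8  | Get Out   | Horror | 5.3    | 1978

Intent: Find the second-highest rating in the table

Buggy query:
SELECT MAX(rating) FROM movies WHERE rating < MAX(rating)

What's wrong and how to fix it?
Bug: MAX(rating) on the right of the comparison is an aggregate-in-WHERE error

Fix: Put the inner MAX in a scalar subquery

Corrected query:
SELECT MAX(rating) FROM movies WHERE rating < (SELECT MAX(rating) FROM movies)

Result:
MAX(rating)
-----------
8.3        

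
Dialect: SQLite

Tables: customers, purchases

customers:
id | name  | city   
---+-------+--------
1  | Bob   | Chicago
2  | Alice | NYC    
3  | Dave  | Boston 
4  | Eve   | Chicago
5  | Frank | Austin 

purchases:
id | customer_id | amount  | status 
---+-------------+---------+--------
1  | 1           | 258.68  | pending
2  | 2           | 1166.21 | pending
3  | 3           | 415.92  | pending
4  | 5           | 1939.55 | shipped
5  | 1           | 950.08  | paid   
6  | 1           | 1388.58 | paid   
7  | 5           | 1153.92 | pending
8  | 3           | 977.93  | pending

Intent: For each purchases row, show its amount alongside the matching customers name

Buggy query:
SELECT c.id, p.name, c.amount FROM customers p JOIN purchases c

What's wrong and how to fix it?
Bug: Missing join condition: each purchases row is matched to all customers rows instead of just its own

Fix: Specify the join condition linking the foreign key to the parent id

Corrected query:
SELECT c.id, p.name, c.amount FROM customers p JOIN purchases c ON c.customer_id = p.id

Result:
id | name  | amount 
---+-------+--------
1  | Bob   | 258.68 
2  | Alice | 1166.21
3  | Dave  | 415.92 
4  | Frank | 1939.55
5  | Bob   | 950.08 
6  | Bob   | 1388.58
7  | Frank | 1153.92
8  | Dave  | 977.93 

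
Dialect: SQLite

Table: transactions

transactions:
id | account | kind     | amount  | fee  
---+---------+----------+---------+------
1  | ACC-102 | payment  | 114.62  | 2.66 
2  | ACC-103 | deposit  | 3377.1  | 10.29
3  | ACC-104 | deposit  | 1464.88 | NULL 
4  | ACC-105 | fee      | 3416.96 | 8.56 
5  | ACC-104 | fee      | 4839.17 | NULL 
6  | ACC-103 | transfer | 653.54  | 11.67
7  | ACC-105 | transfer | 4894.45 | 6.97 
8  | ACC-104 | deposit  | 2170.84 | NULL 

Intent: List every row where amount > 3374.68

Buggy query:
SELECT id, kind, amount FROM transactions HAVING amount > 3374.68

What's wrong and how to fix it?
Bug: HAVING filters the output of aggregation, but this query has no GROUP BY and no aggregate functions, so SQLite rejects it (HAVING clause on a non-aggregate query); the condition here is per row

Fix: Use WHERE for row-level filtering

Corrected query:
SELECT id, kind, amount FROM transactions WHERE amount > 3374.68

Result:
id | kind     | amount 
---+----------+--------
2  | deposit  | 3377.1 
4  | fee      | 3416.96
5  | fee      | 4839.17
7  | transfer | 4894.45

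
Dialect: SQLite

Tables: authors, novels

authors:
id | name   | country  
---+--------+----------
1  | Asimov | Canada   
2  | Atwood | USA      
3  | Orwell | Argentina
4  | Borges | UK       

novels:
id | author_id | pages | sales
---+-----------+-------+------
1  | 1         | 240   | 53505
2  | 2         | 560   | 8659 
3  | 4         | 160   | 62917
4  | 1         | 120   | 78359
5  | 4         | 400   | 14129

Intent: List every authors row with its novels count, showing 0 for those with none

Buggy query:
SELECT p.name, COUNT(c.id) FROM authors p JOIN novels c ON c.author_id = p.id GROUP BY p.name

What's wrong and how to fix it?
Bug: An inner join excludes parents with zero children

Fix: Switch to LEFT JOIN to retain unmatched parent rows

Corrected query:
SELECT p.name, COUNT(c.id) FROM authors p LEFT JOIN novels c ON c.author_id = p.id GROUP BY p.name

Result:
name   | COUNT(c.id)
-------+------------
Asimov | 2          
Atwood | 1          
Borges | 2          
Orwell | 0          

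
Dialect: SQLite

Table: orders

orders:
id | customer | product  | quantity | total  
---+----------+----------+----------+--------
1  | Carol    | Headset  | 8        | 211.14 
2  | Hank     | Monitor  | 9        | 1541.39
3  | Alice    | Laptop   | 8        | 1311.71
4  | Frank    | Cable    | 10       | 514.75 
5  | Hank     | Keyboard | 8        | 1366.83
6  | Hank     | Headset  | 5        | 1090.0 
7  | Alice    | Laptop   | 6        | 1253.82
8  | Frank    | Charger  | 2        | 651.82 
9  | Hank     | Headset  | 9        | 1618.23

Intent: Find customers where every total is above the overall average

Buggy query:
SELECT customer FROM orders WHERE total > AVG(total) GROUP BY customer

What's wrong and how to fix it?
Bug: WHERE evaluates per row before aggregation, so AVG() is unavailable

Fix: Compute the overall average in a scalar subquery and compare each group's MIN against it in HAVING

Corrected query:
SELECT customer FROM orders GROUP BY customer HAVING MIN(total) > (SELECT AVG(total) FROM orders)

Result:
customer
--------
Alice   
Hank    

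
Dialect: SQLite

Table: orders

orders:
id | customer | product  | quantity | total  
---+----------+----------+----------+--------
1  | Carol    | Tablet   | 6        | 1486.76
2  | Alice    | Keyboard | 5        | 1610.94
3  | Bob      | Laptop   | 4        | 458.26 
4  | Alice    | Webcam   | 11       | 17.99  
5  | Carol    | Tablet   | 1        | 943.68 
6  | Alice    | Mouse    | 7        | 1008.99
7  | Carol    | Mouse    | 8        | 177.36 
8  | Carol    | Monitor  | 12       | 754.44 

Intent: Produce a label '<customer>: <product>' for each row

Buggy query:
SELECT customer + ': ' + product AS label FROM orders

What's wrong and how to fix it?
Bug: '+' is numeric addition; on text columns SQLite converts them to 0 instead of concatenating

Fix: Use the || operator for string concatenation

Corrected query:
SELECT customer || ': ' || product AS label FROM orders

Result:
label          
---------------
Carol: Tablet  
Alice: Keyboard
Bob: Laptop    
Alice: Webcam  
Carol: Tablet  
Alice: Mouse   
Carol: Mouse   
Carol: Monitor 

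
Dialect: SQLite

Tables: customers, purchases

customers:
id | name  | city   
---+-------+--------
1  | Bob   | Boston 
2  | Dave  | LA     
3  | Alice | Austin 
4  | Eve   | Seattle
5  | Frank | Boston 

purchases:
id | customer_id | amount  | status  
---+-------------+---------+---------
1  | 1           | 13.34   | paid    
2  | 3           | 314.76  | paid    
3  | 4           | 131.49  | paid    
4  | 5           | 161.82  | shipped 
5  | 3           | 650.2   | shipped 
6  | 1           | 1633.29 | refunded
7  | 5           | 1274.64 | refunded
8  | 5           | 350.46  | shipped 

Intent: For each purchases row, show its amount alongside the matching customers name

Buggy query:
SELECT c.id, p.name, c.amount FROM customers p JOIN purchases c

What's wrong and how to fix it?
Bug: Missing join condition: each purchases row is matched to all customers rows instead of just its own

Fix: Specify the join condition linking the foreign key to the parent id

Corrected query:
SELECT c.id, p.name, c.amount FROM customers p JOIN purchases c ON c.customer_id = p.id

Result:
id | name  | amount 
---+-------+--------
1  | Bob   | 13.34  
2  | Alice | 314.76 
3  | Eve   | 131.49 
4  | Frank | 161.82 
5  | Alice | 650.2  
6  | Bob   | 1633.29
7  | Frank | 1274.64
8  | Frank | 350.46 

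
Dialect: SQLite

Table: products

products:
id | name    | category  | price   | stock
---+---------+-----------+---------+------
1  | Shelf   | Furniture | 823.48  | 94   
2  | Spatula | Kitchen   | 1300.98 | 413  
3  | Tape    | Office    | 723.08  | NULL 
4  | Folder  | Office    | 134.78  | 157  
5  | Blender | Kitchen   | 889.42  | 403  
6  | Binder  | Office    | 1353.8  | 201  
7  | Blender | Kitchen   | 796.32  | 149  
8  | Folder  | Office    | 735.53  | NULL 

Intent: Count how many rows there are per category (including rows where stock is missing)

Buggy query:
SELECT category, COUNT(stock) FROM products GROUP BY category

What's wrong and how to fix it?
Bug: COUNT(column) counts non-NULL values only; rows with NULL stock aren't counted

Fix: Replace COUNT(stock) with COUNT(*)

Corrected query:
SELECT category, COUNT(*) FROM products GROUP BY category

Result:
category  | COUNT(*)
----------+---------
Furniture | 1       
Kitchen   | 3       
Office    | 4       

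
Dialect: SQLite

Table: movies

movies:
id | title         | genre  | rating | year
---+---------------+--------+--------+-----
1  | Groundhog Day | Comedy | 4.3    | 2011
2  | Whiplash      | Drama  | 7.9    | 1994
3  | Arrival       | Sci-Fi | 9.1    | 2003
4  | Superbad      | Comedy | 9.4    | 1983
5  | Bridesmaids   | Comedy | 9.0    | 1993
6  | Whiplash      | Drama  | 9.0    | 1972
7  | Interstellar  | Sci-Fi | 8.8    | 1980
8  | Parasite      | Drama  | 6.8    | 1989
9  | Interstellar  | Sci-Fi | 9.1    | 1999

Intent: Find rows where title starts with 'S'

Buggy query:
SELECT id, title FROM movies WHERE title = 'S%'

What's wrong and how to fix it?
Bug: Wildcards only work with LIKE; '=' treats '%' as a literal character

Fix: Use LIKE for wildcard pattern matching

Corrected query:
SELECT id, title FROM movies WHERE title LIKE 'S%'

Result:
id | title   
---+---------
4  | Superbad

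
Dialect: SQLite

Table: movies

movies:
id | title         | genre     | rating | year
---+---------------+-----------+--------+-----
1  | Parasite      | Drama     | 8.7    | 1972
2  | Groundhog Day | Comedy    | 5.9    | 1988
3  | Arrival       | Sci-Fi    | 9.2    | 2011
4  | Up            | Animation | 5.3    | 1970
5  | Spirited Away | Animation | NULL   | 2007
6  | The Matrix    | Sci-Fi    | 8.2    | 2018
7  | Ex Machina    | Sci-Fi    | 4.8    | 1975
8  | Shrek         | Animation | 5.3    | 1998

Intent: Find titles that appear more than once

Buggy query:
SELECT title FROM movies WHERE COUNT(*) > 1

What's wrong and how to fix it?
Bug: COUNT(*) is an aggregate and cannot be used in WHERE

Fix: Group first, then use HAVING for the count condition

Corrected query:
SELECT title FROM movies GROUP BY title HAVING COUNT(*) > 1

Result:
(no rows)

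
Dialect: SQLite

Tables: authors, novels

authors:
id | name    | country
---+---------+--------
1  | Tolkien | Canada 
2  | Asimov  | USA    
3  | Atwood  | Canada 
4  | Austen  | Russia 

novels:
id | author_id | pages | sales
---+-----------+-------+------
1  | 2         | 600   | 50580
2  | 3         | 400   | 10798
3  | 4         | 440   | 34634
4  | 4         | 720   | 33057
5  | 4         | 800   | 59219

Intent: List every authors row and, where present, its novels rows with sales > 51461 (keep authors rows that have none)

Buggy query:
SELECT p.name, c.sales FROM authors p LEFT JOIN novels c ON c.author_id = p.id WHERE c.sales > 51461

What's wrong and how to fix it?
Bug: A WHERE condition on the right-hand table after LEFT JOIN drops unmatched parents

Fix: Move the right-table condition into the ON clause so unmatched parents are kept

Corrected query:
SELECT p.name, c.sales FROM authors p LEFT JOIN novels c ON c.author_id = p.id AND c.sales > 51461

Result:
name    | sales
--------+------
Tolkien | NULL 
Asimov  | NULL 
Atwood  | NULL 
Austen  | 59219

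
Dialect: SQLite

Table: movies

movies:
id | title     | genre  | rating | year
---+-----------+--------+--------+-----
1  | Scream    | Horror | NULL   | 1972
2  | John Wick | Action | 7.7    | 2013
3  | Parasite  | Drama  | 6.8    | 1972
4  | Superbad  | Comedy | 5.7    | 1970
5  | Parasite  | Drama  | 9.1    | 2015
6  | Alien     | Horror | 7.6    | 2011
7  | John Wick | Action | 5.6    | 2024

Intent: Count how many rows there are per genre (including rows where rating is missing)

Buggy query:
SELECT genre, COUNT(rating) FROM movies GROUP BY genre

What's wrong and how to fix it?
Bug: COUNT(column) counts non-NULL values only; rows with NULL rating aren't counted

Fix: Replace COUNT(rating) with COUNT(*)

Corrected query:
SELECT genre, COUNT(*) FROM movies GROUP BY genre

Result:
genre  | COUNT(*)
-------+---------
Action | 2       
Comedy | 1       
Drama  | 2       
Horror | 2       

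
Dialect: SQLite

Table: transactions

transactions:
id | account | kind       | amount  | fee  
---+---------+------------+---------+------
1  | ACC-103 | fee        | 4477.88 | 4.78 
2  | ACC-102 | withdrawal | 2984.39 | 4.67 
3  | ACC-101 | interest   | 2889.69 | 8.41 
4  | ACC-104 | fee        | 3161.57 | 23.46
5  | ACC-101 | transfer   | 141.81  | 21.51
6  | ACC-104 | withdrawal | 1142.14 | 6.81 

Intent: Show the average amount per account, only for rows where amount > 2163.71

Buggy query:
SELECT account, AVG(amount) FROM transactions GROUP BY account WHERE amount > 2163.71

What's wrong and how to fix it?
Bug: Row-level WHERE must come before GROUP BY in the clause order

Fix: Move the WHERE clause before GROUP BY

Corrected query:
SELECT account, AVG(amount) FROM transactions WHERE amount > 2163.71 GROUP BY account

Result:
account | AVG(amount)
--------+------------
ACC-101 | 2889.69    
ACC-102 | 2984.39    
ACC-103 | 4477.88    
ACC-104 | 3161.57    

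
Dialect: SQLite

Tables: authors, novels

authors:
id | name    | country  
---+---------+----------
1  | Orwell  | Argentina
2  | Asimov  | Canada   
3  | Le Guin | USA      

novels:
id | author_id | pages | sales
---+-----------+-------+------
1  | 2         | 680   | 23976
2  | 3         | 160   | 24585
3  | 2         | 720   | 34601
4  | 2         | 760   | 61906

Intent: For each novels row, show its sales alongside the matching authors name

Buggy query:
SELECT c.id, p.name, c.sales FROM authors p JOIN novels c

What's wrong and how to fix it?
Bug: JOIN with no ON clause produces a cartesian product; every novels row pairs with every authors row

Fix: Specify the join condition linking the foreign key to the parent id

Corrected query:
SELECT c.id, p.name, c.sales FROM authors p JOIN novels c ON c.author_id = p.id

Result:
id | name    | sales
---+---------+------
1  | Asimov  | 23976
2  | Le Guin | 24585
3  | Asimov  | 34601
4  | Asimov  | 61906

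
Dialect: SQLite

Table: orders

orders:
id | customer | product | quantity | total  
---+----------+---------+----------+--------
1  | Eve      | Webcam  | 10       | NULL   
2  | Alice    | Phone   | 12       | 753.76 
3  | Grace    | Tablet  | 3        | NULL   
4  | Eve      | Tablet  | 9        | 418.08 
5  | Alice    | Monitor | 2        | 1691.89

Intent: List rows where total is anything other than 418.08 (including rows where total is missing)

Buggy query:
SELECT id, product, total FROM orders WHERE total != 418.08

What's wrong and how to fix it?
Bug: Inequality against NULL is unknown, not true; rows with NULL are dropped

Fix: Handle NULL separately with IS NULL alongside the inequality

Corrected query:
SELECT id, product, total FROM orders WHERE total != 418.08 OR total IS NULL

Result:
id | product | total  
---+---------+--------
1  | Webcam  | NULL   
2  | Phone   | 753.76 
3  | Tablet  | NULL   
5  | Monitor | 1691.89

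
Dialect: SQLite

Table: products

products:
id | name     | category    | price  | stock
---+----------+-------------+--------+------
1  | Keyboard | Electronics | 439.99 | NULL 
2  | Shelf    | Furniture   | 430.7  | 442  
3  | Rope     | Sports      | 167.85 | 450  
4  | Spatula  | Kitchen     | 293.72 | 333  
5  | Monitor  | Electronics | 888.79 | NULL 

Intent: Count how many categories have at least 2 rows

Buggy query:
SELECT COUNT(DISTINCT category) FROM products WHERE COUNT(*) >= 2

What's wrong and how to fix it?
Bug: WHERE filters individual rows, not groups, so a group-level COUNT is invalid there

Fix: Group first with HAVING COUNT(*) >= 2, then COUNT the resulting groups

Corrected query:
SELECT COUNT(*) FROM (SELECT category FROM products GROUP BY category HAVING COUNT(*) >= 2)

Result:
COUNT(*)
--------
1       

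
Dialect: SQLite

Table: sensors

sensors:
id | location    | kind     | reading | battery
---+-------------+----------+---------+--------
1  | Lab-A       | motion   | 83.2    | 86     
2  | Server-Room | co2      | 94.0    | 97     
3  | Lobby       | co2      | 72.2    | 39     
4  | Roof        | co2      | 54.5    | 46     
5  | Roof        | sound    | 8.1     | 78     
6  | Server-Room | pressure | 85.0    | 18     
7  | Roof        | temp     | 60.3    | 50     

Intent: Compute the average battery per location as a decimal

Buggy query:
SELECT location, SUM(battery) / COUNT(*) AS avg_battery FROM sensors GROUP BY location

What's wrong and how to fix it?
Bug: SUM(battery) and COUNT(*) are both integers; the division truncates the fractional part

Fix: Multiply by 1.0 (or CAST to REAL) to force floating-point division

Corrected query:
SELECT location, SUM(battery) * 1.0 / COUNT(*) AS avg_battery FROM sensors GROUP BY location

Result:
location    | avg_battery
------------+------------
Lab-A       | 86         
Lobby       | 39         
Roof        | 58         
Server-Room | 57.5       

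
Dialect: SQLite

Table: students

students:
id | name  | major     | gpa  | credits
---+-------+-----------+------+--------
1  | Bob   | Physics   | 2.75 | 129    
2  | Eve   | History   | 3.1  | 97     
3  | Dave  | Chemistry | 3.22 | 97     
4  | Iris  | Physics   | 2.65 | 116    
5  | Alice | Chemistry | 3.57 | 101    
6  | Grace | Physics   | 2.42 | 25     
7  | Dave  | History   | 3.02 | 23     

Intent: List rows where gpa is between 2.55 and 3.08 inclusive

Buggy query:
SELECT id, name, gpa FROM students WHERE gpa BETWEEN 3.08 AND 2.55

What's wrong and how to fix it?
Bug: BETWEEN expects the lower bound first; with 3.08 AND 2.55 the range is empty

Fix: Swap the bounds so the smaller value comes first

Corrected query:
SELECT id, name, gpa FROM students WHERE gpa BETWEEN 2.55 AND 3.08

Result:
id | name | gpa 
---+------+-----
1  | Bob  | 2.75
4  | Iris | 2.65
7  | Dave | 3.02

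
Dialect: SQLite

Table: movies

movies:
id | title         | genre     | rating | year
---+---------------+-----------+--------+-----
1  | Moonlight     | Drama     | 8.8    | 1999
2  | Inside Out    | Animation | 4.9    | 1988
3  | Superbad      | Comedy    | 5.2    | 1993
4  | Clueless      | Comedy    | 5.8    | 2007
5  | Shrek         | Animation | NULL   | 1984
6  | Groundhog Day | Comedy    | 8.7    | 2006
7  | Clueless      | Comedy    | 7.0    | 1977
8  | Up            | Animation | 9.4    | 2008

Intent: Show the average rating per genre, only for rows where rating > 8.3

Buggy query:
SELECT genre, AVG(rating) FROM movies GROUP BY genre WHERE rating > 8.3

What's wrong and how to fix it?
Bug: Row-level WHERE must come before GROUP BY in the clause order

Fix: Place WHERE between FROM and GROUP BY

Corrected query:
SELECT genre, AVG(rating) FROM movies WHERE rating > 8.3 GROUP BY genre

Result:
genre     | AVG(rating)
----------+------------
Animation | 9.4        
Comedy    | 8.7        
Drama     | 8.8        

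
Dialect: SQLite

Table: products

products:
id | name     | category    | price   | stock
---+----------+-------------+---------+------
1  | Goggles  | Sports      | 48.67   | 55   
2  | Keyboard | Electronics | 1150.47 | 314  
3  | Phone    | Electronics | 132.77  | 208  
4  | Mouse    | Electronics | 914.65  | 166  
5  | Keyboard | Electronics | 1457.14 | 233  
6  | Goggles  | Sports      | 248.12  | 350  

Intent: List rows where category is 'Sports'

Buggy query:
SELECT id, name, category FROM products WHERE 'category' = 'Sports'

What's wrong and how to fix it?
Bug: Single quotes denote string literals in SQL; the column name is being compared as a constant string

Fix: Remove the quotes around the column name (or use double quotes for an identifier)

Corrected query:
SELECT id, name, category FROM products WHERE category = 'Sports'

Result:
id | name    | category
---+---------+---------
1  | Goggles | Sports  
6  | Goggles | Sports  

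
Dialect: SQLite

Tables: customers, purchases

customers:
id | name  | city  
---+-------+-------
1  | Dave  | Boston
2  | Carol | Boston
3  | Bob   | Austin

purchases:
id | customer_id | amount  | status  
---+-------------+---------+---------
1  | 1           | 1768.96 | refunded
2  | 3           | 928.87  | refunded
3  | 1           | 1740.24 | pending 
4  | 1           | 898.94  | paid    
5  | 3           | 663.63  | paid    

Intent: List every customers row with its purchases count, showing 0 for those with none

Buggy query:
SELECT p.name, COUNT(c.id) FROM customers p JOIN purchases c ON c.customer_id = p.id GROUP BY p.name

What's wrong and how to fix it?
Bug: An inner join excludes parents with zero children

Fix: Switch to LEFT JOIN to retain unmatched parent rows

Corrected query:
SELECT p.name, COUNT(c.id) FROM customers p LEFT JOIN purchases c ON c.customer_id = p.id GROUP BY p.name

Result:
name  | COUNT(c.id)
------+------------
Bob   | 2          
Carol | 0          
Dave  | 3          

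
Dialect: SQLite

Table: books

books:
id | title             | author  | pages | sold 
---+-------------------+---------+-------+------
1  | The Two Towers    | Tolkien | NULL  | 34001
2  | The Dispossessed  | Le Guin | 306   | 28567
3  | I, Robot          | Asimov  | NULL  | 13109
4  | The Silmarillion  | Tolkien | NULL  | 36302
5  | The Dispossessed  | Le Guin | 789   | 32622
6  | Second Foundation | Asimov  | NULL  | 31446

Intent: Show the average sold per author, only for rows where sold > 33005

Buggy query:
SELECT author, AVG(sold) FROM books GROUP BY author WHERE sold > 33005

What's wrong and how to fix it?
Bug: WHERE cannot follow GROUP BY

Fix: Move the WHERE clause before GROUP BY

Corrected query:
SELECT author, AVG(sold) FROM books WHERE sold > 33005 GROUP BY author

Result:
author  | AVG(sold)
--------+----------
Tolkien | 35151.5  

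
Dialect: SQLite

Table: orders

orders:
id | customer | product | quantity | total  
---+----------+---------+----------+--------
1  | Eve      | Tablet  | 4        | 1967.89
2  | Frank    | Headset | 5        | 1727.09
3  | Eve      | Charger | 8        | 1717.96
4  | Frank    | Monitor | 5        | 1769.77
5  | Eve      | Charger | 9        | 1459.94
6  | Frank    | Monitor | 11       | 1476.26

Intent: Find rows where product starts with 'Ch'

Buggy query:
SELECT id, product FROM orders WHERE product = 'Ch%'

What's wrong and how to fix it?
Bug: Wildcards only work with LIKE; '=' treats '%' as a literal character

Fix: Use LIKE for wildcard pattern matching

Corrected query:
SELECT id, product FROM orders WHERE product LIKE 'Ch%'

Result:
id | product
---+--------
3  | Charger
5  | Charger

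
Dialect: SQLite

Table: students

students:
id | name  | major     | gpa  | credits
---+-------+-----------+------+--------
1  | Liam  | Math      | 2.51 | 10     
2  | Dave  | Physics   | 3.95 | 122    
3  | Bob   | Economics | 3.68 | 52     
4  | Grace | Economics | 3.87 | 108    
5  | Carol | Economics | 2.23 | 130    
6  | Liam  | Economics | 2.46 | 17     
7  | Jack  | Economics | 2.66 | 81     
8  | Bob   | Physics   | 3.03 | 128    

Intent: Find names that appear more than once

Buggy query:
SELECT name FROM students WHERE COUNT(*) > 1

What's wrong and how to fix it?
Bug: COUNT(*) is an aggregate and cannot be used in WHERE

Fix: Group first, then use HAVING for the count condition

Corrected query:
SELECT name FROM students GROUP BY name HAVING COUNT(*) > 1

Result:
name
----
Bob 
Liam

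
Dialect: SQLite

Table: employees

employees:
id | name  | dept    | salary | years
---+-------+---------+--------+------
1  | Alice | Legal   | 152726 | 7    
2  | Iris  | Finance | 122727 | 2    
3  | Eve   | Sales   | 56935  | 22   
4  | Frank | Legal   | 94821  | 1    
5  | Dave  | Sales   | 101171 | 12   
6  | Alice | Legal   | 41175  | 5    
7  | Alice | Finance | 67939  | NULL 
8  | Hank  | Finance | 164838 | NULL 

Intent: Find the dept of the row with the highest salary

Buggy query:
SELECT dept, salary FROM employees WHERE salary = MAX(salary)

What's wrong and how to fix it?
Bug: WHERE is evaluated per row; an aggregate over the whole table isn't defined there

Fix: Wrap MAX in a scalar subquery so WHERE compares against a single value

Corrected query:
SELECT dept, salary FROM employees WHERE salary = (SELECT MAX(salary) FROM employees)

Result:
dept    | salary
--------+-------
Finance | 164838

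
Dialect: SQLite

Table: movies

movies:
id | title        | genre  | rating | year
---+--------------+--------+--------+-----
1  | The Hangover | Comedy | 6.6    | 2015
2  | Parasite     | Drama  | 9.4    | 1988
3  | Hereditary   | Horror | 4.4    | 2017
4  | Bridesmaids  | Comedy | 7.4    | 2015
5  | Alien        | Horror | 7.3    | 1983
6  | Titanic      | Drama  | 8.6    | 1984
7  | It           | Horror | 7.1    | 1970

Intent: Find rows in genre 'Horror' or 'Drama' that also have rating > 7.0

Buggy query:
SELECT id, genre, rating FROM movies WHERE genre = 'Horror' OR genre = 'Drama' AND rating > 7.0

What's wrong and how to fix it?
Bug: Without parentheses, AND is evaluated before OR, so the rating filter only applies to the 'Drama' branch

Fix: Add parentheses around the OR so the AND applies to both alternatives

Corrected query:
SELECT id, genre, rating FROM movies WHERE (genre = 'Horror' OR genre = 'Drama') AND rating > 7.0

Result:
id | genre  | rating
---+--------+-------
2  | Drama  | 9.4   
5  | Horror | 7.3   
6  | Drama  | 8.6   
7  | Horror | 7.1   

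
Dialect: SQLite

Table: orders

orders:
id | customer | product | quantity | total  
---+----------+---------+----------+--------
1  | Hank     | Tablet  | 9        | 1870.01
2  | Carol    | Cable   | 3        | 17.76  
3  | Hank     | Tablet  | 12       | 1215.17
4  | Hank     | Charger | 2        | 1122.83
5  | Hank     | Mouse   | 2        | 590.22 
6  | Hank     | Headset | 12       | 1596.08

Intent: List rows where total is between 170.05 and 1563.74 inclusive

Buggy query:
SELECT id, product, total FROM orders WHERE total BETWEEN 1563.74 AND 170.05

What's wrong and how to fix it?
Bug: The bounds are reversed; BETWEEN a AND b requires a <= b to match anything

Fix: Swap the bounds so the smaller value comes first

Corrected query:
SELECT id, product, total FROM orders WHERE total BETWEEN 170.05 AND 1563.74

Result:
id | product | total  
---+---------+--------
3  | Tablet  | 1215.17
4  | Charger | 1122.83
5  | Mouse   | 590.22 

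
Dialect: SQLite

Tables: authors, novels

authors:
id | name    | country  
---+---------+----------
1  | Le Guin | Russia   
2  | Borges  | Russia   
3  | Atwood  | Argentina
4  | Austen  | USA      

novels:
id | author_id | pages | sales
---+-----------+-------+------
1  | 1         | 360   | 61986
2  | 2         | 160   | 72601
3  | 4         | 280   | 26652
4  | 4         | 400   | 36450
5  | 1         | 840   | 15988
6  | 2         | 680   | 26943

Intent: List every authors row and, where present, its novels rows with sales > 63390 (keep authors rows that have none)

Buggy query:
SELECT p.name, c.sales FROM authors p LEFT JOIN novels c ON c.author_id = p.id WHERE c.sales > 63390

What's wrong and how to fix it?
Bug: Filtering c.sales in WHERE discards the NULL rows produced by LEFT JOIN, turning it into an inner join

Fix: Put 'c.sales > 63390' in the JOIN's ON clause instead of WHERE

Corrected query:
SELECT p.name, c.sales FROM authors p LEFT JOIN novels c ON c.author_id = p.id AND c.sales > 63390

Result:
name    | sales
--------+------
Le Guin | NULL 
Borges  | 72601
Atwood  | NULL 
Austen  | NULL 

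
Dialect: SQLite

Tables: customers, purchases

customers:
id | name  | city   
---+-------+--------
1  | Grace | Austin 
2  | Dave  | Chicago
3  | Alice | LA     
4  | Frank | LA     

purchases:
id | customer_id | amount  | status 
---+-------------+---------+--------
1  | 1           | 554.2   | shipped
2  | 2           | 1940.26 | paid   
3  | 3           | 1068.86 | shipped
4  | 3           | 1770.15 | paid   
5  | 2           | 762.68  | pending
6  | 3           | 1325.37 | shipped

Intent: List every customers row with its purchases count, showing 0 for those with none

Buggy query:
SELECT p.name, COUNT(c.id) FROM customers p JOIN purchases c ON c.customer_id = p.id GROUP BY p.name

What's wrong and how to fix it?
Bug: An inner join excludes parents with zero children

Fix: Switch to LEFT JOIN to retain unmatched parent rows

Corrected query:
SELECT p.name, COUNT(c.id) FROM customers p LEFT JOIN purchases c ON c.customer_id = p.id GROUP BY p.name

Result:
name  | COUNT(c.id)
------+------------
Alice | 3          
Dave  | 2          
Frank | 0          
Grace | 1          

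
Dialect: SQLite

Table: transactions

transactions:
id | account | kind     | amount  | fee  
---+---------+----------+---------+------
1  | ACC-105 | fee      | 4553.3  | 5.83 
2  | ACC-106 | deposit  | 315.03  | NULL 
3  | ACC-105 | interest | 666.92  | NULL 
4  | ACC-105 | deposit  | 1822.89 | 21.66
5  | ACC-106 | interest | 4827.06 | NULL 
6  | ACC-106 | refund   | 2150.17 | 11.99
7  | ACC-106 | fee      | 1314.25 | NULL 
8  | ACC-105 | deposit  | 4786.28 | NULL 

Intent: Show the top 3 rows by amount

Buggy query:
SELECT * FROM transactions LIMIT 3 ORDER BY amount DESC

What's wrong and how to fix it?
Bug: ORDER BY cannot follow LIMIT; LIMIT is the final clause

Fix: Swap the clauses: ORDER BY first, then LIMIT

Corrected query:
SELECT * FROM transactions ORDER BY amount DESC LIMIT 3

Result:
id | account | kind     | amount  | fee 
---+---------+----------+---------+-----
5  | ACC-106 | interest | 4827.06 | NULL
8  | ACC-105 | deposit  | 4786.28 | NULL
1  | ACC-105 | fee      | 4553.3  | 5.83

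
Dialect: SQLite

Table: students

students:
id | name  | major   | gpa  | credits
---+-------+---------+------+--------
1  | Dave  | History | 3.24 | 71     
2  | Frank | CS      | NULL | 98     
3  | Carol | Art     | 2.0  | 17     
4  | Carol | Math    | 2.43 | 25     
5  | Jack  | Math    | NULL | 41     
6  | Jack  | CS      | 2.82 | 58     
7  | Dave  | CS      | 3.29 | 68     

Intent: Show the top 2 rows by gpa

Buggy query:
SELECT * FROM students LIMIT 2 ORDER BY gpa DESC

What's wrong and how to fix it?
Bug: LIMIT must come after ORDER BY

Fix: Sort with ORDER BY, then apply LIMIT

Corrected query:
SELECT * FROM students ORDER BY gpa DESC LIMIT 2

Result:
id | name | major   | gpa  | credits
---+------+---------+------+--------
7  | Dave | CS      | 3.29 | 68     
1  | Dave | History | 3.24 | 71     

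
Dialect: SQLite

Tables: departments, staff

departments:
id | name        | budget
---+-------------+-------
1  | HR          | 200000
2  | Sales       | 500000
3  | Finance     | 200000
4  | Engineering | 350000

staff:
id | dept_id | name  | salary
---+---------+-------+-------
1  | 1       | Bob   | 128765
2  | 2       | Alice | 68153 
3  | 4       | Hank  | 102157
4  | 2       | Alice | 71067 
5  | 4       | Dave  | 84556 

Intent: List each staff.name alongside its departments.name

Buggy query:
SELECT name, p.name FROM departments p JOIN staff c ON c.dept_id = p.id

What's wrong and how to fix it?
Bug: 'name' exists in both joined tables, so the database can't tell which one is meant

Fix: Prefix ambiguous columns with the table alias

Corrected query:
SELECT c.name, p.name FROM departments p JOIN staff c ON c.dept_id = p.id

Result:
name  | name       
------+------------
Bob   | HR         
Alice | Sales      
Hank  | Engineering
Alice | Sales      
Dave  | Engineering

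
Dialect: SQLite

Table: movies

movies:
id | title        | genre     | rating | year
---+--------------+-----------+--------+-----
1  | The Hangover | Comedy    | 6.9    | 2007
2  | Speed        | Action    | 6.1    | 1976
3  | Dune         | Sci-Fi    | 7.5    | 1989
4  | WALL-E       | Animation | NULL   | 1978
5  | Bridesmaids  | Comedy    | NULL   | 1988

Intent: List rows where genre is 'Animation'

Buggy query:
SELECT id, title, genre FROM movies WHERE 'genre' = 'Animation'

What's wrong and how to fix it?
Bug: Single quotes denote string literals in SQL; the column name is being compared as a constant string

Fix: Reference the column as genre without single quotes

Corrected query:
SELECT id, title, genre FROM movies WHERE genre = 'Animation'

Result:
id | title  | genre    
---+--------+----------
4  | WALL-E | Animation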